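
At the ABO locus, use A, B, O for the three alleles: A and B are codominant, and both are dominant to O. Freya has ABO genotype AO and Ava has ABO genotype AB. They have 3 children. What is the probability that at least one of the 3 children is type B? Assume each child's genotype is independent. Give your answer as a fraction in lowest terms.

ABO cross AO × AB → 1/2 A, 1/4 B, 1/4 AB.
So P(type B) = 1/4 per child.
P(none) = (3/4)^3 = 27/64; P(at least one) = 1 − 27/64 = 37/64.

37/64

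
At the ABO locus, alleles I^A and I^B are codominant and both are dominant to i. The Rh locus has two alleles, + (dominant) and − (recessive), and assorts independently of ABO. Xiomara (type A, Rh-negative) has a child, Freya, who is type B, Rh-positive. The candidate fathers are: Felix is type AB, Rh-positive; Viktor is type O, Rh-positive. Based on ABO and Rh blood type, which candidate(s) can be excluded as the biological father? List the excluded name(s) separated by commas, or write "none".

Viktor

A candidate is excluded only if no genotype consistent with his phenotype could produce a type B, Rh-positive child with a type A, Rh-negative mother.
Viktor (type O, Rh+): no genotype consistent with that phenotype can produce a type-B Rh+ child with a type-A mother.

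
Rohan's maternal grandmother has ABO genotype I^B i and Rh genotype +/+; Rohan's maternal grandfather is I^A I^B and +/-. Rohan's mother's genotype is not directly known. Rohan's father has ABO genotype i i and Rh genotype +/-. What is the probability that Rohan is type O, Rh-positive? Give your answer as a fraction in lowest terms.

7/32

Rohan's mother's ABO genotype from I^B i × I^A I^B: 1/4 I^A I^B, 1/4 I^A i, 1/4 I^B I^B, 1/4 I^B i.
Crossing each possibility with the father i i and summing P(type O): 1/4·0 + 1/4·1/2 + 1/4·0 + 1/4·1/2 = 1/4.
Similarly for Rh via the mother's Rh distribution: P(Rh+) = 7/8.
Independent loci: 1/4 × 7/8 = 7/32.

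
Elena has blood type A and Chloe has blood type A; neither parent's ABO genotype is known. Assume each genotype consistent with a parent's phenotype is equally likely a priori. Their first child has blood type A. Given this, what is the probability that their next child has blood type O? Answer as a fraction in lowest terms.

1/20

Possible genotypes: Elena ∈ {AA, AO}; Chloe ∈ {AA, AO}.
Weight each parental genotype pair by prior × P(type-A child):
  AA × AA: posterior weight 4/15; P(next child type O) = 0.
  AA × AO: posterior weight 4/15; P(next child type O) = 0.
  AO × AA: posterior weight 4/15; P(next child type O) = 0.
  AO × AO: posterior weight 1/5; P(next child type O) = 1/4.
Weighted sum = 1/20.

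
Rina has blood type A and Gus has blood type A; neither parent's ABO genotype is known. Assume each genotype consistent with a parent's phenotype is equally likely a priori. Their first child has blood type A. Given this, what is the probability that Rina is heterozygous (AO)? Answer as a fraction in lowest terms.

7/15

Possible genotypes: Rina ∈ {AA, AO}; Gus ∈ {AA, AO}.
Weight each parental genotype pair by prior × P(type-A child):
  AA × AA: posterior weight 4/15.
  AA × AO: posterior weight 4/15.
  AO × AA: posterior weight 4/15.
  AO × AO: posterior weight 1/5.
Sum the posterior weight over pairs where Rina is AO: 7/15.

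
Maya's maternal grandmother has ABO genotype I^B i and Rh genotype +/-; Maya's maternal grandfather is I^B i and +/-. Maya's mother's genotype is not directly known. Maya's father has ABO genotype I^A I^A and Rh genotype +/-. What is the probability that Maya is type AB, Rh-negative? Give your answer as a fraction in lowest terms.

Maya's mother's ABO genotype from I^B i × I^B i: 1/4 I^B I^B, 1/2 I^B i, 1/4 i i.
Crossing each possibility with the father I^A I^A and summing P(type AB): 1/4·1 + 1/2·1/2 + 1/4·0 = 1/2.
Similarly for Rh via the mother's Rh distribution: P(Rh-) = 1/4.
Independent loci: 1/2 × 1/4 = 1/8.

1/8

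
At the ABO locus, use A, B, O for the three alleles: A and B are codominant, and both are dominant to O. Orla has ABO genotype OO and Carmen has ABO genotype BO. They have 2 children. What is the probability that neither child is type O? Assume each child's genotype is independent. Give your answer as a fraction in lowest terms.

ABO cross OO × BO → 1/2 O, 1/2 B.
So P(type O) = 1/2 per child.
P(not type O) = 1/2 for one child; (1/2)^2 = 1/4.

1/4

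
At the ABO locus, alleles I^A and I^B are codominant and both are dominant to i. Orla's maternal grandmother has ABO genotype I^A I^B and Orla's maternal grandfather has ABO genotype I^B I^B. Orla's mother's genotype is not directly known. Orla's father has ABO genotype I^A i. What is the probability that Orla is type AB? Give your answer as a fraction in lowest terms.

3/8

Orla's mother's ABO genotype from I^A I^B × I^B I^B: 1/2 I^A I^B, 1/2 I^B I^B.
Crossing each possibility with the father I^A i and summing P(type AB): 1/2·1/4 + 1/2·1/2 = 3/8.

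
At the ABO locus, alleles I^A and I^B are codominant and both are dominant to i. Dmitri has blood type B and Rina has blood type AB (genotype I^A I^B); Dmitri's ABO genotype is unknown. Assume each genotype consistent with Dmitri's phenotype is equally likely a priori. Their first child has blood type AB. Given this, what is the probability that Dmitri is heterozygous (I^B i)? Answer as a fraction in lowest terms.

Possible genotypes: Dmitri ∈ {I^B I^B, I^B i}; Rina ∈ {I^A I^B}.
Weight each parental genotype pair by prior × P(type-AB child):
  I^B I^B × I^A I^B: posterior weight 2/3.
  I^B i × I^A I^B: posterior weight 1/3.
Sum the posterior weight over pairs where Dmitri is I^B i: 1/3.

1/3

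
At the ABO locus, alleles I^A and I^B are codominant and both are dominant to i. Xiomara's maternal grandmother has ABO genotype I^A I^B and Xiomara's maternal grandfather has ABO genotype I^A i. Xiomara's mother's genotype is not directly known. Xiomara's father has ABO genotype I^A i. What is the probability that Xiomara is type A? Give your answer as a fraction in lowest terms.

Xiomara's mother's ABO genotype from I^A I^B × I^A i: 1/4 I^A I^A, 1/4 I^A I^B, 1/4 I^A i, 1/4 I^B i.
Crossing each possibility with the father I^A i and summing P(type A): 1/4·1 + 1/4·1/2 + 1/4·3/4 + 1/4·1/4 = 5/8.

5/8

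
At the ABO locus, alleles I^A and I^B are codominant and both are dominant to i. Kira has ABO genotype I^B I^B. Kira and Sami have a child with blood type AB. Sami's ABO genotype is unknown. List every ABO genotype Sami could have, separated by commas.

I^A I^A, I^A I^B, I^A i

For each candidate genotype of Sami, check whether crossing it with I^B I^B can produce every observed child phenotype.
  I^A I^A → possible child types {AB} ✓
  I^A I^B → possible child types {B, AB} ✓
  I^A i → possible child types {B, AB} ✓
  I^B I^B → possible child types {B} ✗
  I^B i → possible child types {B} ✗
  i i → possible child types {B} ✗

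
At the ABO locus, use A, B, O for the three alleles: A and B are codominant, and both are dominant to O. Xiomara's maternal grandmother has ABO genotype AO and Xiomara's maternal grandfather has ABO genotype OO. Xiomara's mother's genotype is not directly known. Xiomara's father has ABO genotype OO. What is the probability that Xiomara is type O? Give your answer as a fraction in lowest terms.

Xiomara's mother's ABO genotype from AO × OO: 1/2 AO, 1/2 OO.
Crossing each possibility with the father OO and summing P(type O): 1/2·1/2 + 1/2·1 = 3/4.

3/4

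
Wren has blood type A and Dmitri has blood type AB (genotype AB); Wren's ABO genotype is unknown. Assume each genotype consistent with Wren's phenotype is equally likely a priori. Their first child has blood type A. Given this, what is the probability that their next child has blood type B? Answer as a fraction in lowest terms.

1/8

Possible genotypes: Wren ∈ {AA, AO}; Dmitri ∈ {AB}.
Weight each parental genotype pair by prior × P(type-A child):
  AA × AB: posterior weight 1/2; P(next child type B) = 0.
  AO × AB: posterior weight 1/2; P(next child type B) = 1/4.
Weighted sum = 1/8.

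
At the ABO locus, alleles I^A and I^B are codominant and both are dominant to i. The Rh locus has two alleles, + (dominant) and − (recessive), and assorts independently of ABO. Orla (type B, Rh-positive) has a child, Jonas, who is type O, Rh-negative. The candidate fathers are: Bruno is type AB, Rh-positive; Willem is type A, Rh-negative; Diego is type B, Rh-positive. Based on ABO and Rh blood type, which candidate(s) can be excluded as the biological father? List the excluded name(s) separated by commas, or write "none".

A candidate is excluded only if no genotype consistent with his phenotype could produce a type O, Rh-negative child with a type B, Rh-positive mother.
Bruno (type AB, Rh+): no genotype consistent with that phenotype can produce a type-O Rh- child with a type-B mother.

Bruno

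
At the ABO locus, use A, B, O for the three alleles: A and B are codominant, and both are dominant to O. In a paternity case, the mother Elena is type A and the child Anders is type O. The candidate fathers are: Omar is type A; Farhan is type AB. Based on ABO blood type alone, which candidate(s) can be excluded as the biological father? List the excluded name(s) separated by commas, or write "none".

Farhan

A candidate is excluded only if no genotype consistent with his phenotype could produce a type O child with a type A mother.
Farhan (type AB): no genotype consistent with that phenotype can produce a type-O child with a type-A mother.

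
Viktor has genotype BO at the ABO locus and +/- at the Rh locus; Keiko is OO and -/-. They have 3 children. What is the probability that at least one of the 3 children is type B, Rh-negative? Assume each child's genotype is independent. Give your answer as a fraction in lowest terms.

37/64

ABO cross BO × OO → 1/2 O, 1/2 B.
Rh cross +/- × -/- → 1/2 Rh+, 1/2 Rh-; so P(type B, Rh-negative) = 1/2 × 1/2 = 1/4 per child.
P(none) = (3/4)^3 = 27/64; P(at least one) = 1 − 27/64 = 37/64.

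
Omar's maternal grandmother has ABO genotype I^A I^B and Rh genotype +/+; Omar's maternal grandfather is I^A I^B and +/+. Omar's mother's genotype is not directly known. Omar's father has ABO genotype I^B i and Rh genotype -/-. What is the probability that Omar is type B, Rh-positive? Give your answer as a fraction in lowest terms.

Omar's mother's ABO genotype from I^A I^B × I^A I^B: 1/4 I^A I^A, 1/2 I^A I^B, 1/4 I^B I^B.
Crossing each possibility with the father I^B i and summing P(type B): 1/4·0 + 1/2·1/2 + 1/4·1 = 1/2.
Similarly for Rh via the mother's Rh distribution: P(Rh+) = 1.
Independent loci: 1/2 × 1 = 1/2.

1/2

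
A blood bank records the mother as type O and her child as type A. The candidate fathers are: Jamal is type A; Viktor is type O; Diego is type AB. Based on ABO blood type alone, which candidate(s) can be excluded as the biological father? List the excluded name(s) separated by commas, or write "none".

A candidate is excluded only if no genotype consistent with his phenotype could produce a type A child with a type O mother.
Viktor (type O): no genotype consistent with that phenotype can produce a type-A child with a type-O mother.

Viktor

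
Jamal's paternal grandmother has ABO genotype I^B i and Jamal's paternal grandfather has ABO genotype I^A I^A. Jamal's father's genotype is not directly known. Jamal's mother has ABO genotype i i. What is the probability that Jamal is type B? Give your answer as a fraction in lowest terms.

1/4

Jamal's father's ABO genotype from I^B i × I^A I^A: 1/2 I^A I^B, 1/2 I^A i.
Crossing each possibility with the mother i i and summing P(type B): 1/2·1/2 + 1/2·0 = 1/4.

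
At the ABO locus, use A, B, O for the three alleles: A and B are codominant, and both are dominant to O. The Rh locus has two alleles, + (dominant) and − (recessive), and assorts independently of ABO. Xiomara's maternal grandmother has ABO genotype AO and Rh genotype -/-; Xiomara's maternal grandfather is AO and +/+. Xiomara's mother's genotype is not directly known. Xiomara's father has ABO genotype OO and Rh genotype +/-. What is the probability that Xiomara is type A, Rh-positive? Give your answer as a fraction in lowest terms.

3/8

Xiomara's mother's ABO genotype from AO × AO: 1/4 AA, 1/2 AO, 1/4 OO.
Crossing each possibility with the father OO and summing P(type A): 1/4·1 + 1/2·1/2 + 1/4·0 = 1/2.
Similarly for Rh via the mother's Rh distribution: P(Rh+) = 3/4.
Independent loci: 1/2 × 3/4 = 3/8.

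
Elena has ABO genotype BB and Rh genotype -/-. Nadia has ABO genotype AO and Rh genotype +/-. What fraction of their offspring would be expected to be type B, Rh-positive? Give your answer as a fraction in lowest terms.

1/4

ABO cross BB × AO → offspring phenotypes: 1/2 B, 1/2 AB.
Rh cross -/- × +/- → 1/2 Rh+, 1/2 Rh-.
Independent loci: P(type B, Rh-positive) = 1/2 × 1/2 = 1/4.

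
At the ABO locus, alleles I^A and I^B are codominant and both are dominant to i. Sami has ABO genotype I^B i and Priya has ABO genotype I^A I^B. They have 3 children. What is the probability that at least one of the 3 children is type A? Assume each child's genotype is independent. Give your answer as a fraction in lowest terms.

37/64

ABO cross I^B i × I^A I^B → 1/4 A, 1/2 B, 1/4 AB.
So P(type A) = 1/4 per child.
P(none) = (3/4)^3 = 27/64; P(at least one) = 1 − 27/64 = 37/64.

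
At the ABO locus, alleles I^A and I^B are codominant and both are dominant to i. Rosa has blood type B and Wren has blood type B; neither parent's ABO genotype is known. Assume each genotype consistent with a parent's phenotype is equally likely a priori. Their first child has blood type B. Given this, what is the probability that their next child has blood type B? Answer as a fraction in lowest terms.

Possible genotypes: Rosa ∈ {I^B I^B, I^B i}; Wren ∈ {I^B I^B, I^B i}.
Weight each parental genotype pair by prior × P(type-B child):
  I^B I^B × I^B I^B: posterior weight 4/15; P(next child type B) = 1.
  I^B I^B × I^B i: posterior weight 4/15; P(next child type B) = 1.
  I^B i × I^B I^B: posterior weight 4/15; P(next child type B) = 1.
  I^B i × I^B i: posterior weight 1/5; P(next child type B) = 3/4.
Weighted sum = 19/20.

19/20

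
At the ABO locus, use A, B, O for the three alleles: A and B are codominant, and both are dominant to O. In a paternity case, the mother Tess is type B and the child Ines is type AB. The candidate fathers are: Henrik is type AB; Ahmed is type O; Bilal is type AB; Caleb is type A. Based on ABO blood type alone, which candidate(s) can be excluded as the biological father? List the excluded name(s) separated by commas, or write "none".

A candidate is excluded only if no genotype consistent with his phenotype could produce a type AB child with a type B mother.
Ahmed (type O): no genotype consistent with that phenotype can produce a type-AB child with a type-B mother.

Ahmed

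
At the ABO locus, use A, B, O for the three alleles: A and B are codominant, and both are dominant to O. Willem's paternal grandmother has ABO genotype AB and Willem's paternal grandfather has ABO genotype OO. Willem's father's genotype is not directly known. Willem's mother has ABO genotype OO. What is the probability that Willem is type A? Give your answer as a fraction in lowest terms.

Willem's father's ABO genotype from AB × OO: 1/2 AO, 1/2 BO.
Crossing each possibility with the mother OO and summing P(type A): 1/2·1/2 + 1/2·0 = 1/4.

1/4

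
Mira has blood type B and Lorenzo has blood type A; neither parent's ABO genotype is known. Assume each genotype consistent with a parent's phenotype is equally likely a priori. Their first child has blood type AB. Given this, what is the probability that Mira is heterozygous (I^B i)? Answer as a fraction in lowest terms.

1/3

Possible genotypes: Mira ∈ {I^B I^B, I^B i}; Lorenzo ∈ {I^A I^A, I^A i}.
Weight each parental genotype pair by prior × P(type-AB child):
  I^B I^B × I^A I^A: posterior weight 4/9.
  I^B I^B × I^A i: posterior weight 2/9.
  I^B i × I^A I^A: posterior weight 2/9.
  I^B i × I^A i: posterior weight 1/9.
Sum the posterior weight over pairs where Mira is I^B i: 1/3.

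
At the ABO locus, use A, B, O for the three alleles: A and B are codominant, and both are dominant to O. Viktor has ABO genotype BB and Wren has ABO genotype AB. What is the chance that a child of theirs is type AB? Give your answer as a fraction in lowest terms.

ABO cross BB × AB → offspring phenotypes: 1/2 B, 1/2 AB.
So P(type AB) = 1/2.

1/2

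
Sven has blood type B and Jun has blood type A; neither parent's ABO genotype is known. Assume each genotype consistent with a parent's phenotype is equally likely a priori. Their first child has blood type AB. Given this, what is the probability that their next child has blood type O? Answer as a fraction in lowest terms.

Possible genotypes: Sven ∈ {I^B I^B, I^B i}; Jun ∈ {I^A I^A, I^A i}.
Weight each parental genotype pair by prior × P(type-AB child):
  I^B I^B × I^A I^A: posterior weight 4/9; P(next child type O) = 0.
  I^B I^B × I^A i: posterior weight 2/9; P(next child type O) = 0.
  I^B i × I^A I^A: posterior weight 2/9; P(next child type O) = 0.
  I^B i × I^A i: posterior weight 1/9; P(next child type O) = 1/4.
Weighted sum = 1/36.

1/36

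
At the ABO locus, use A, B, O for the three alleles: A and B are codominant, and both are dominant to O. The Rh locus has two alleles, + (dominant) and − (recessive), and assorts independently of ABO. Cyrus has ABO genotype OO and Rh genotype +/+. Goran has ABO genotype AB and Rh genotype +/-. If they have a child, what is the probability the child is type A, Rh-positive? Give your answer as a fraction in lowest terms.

ABO cross OO × AB → offspring phenotypes: 1/2 A, 1/2 B.
Rh cross +/+ × +/- → 1 Rh+.
Independent loci: P(type A, Rh-positive) = 1/2 × 1 = 1/2.

1/2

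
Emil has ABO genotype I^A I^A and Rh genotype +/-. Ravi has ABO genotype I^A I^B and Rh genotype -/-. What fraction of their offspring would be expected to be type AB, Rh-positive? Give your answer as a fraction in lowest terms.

ABO cross I^A I^A × I^A I^B → offspring phenotypes: 1/2 A, 1/2 AB.
Rh cross +/- × -/- → 1/2 Rh+, 1/2 Rh-.
Independent loci: P(type AB, Rh-positive) = 1/2 × 1/2 = 1/4.

1/4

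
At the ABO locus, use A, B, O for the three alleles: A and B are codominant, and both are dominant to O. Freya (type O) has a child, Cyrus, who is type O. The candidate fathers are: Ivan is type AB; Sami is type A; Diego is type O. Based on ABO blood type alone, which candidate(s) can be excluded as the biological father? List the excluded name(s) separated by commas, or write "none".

Ivan

A candidate is excluded only if no genotype consistent with his phenotype could produce a type O child with a type O mother.
Ivan (type AB): no genotype consistent with that phenotype can produce a type-O child with a type-O mother.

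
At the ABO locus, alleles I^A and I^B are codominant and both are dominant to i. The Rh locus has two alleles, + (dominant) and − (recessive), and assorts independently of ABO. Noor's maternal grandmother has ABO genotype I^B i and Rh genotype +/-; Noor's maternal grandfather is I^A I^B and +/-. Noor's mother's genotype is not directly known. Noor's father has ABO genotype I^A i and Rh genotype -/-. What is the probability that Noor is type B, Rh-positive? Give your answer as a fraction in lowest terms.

1/8

Noor's mother's ABO genotype from I^B i × I^A I^B: 1/4 I^A I^B, 1/4 I^A i, 1/4 I^B I^B, 1/4 I^B i.
Crossing each possibility with the father I^A i and summing P(type B): 1/4·1/4 + 1/4·0 + 1/4·1/2 + 1/4·1/4 = 1/4.
Similarly for Rh via the mother's Rh distribution: P(Rh+) = 1/2.
Independent loci: 1/4 × 1/2 = 1/8.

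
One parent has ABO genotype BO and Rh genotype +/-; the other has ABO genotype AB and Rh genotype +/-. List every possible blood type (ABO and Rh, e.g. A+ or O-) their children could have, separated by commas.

Gametes from BO × AB give offspring ABO genotypes AB, AO, BB, BO, i.e. phenotypes A, B, AB.
Rh cross +/- × +/- → phenotypes Rh+, Rh-.
Combining independently: A+, A-, B+, B-, AB+, AB-.

A+, A-, B+, B-, AB+, AB-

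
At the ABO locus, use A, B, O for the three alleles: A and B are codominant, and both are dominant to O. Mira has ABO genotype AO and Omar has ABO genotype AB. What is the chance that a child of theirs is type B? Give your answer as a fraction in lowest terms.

1/4

ABO cross AO × AB → offspring phenotypes: 1/2 A, 1/4 B, 1/4 AB.
So P(type B) = 1/4.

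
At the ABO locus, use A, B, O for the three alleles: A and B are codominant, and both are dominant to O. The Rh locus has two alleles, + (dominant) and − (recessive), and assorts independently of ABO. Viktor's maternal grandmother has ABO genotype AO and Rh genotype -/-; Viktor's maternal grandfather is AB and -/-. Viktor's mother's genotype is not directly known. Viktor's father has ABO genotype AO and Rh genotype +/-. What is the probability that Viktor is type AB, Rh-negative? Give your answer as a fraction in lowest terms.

1/16

Viktor's mother's ABO genotype from AO × AB: 1/4 AA, 1/4 AB, 1/4 AO, 1/4 BO.
Crossing each possibility with the father AO and summing P(type AB): 1/4·0 + 1/4·1/4 + 1/4·0 + 1/4·1/4 = 1/8.
Similarly for Rh via the mother's Rh distribution: P(Rh-) = 1/2.
Independent loci: 1/8 × 1/2 = 1/16.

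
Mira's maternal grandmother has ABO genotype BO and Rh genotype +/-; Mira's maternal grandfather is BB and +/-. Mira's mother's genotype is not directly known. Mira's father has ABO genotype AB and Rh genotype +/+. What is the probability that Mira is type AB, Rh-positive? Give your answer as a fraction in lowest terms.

Mira's mother's ABO genotype from BO × BB: 1/2 BB, 1/2 BO.
Crossing each possibility with the father AB and summing P(type AB): 1/2·1/2 + 1/2·1/4 = 3/8.
Similarly for Rh via the mother's Rh distribution: P(Rh+) = 1.
Independent loci: 3/8 × 1 = 3/8.

3/8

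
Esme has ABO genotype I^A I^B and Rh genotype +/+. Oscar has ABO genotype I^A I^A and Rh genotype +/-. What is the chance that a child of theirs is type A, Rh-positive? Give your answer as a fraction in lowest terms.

1/2

ABO cross I^A I^B × I^A I^A → offspring phenotypes: 1/2 A, 1/2 AB.
Rh cross +/+ × +/- → 1 Rh+.
Independent loci: P(type A, Rh-positive) = 1/2 × 1 = 1/2.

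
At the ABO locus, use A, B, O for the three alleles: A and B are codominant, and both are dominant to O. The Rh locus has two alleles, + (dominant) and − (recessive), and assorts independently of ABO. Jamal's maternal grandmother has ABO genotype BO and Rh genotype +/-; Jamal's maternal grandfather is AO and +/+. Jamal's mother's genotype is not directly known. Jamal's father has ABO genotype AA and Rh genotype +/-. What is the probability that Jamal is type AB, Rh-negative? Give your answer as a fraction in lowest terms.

Jamal's mother's ABO genotype from BO × AO: 1/4 AB, 1/4 AO, 1/4 BO, 1/4 OO.
Crossing each possibility with the father AA and summing P(type AB): 1/4·1/2 + 1/4·0 + 1/4·1/2 + 1/4·0 = 1/4.
Similarly for Rh via the mother's Rh distribution: P(Rh-) = 1/8.
Independent loci: 1/4 × 1/8 = 1/32.

1/32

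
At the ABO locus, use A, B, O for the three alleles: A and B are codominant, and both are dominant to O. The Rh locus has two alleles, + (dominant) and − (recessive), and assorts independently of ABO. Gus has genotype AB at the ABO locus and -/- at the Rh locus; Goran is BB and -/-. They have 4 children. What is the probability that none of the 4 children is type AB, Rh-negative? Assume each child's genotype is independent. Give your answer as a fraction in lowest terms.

ABO cross AB × BB → 1/2 B, 1/2 AB.
Rh cross -/- × -/- → 1 Rh-; so P(type AB, Rh-negative) = 1/2 × 1 = 1/2 per child.
P(not type AB, Rh-negative) = 1/2 for one child; (1/2)^4 = 1/16.

1/16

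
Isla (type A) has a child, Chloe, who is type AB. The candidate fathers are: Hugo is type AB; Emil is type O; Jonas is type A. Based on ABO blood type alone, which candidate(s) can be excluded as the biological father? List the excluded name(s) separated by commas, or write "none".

Emil, Jonas

A candidate is excluded only if no genotype consistent with his phenotype could produce a type AB child with a type A mother.
Emil (type O): no genotype consistent with that phenotype can produce a type-AB child with a type-A mother.
Jonas (type A): no genotype consistent with that phenotype can produce a type-AB child with a type-A mother.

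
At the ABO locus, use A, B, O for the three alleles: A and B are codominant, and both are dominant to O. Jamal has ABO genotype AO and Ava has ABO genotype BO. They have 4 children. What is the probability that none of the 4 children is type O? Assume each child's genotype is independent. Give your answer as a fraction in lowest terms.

ABO cross AO × BO → 1/4 O, 1/4 A, 1/4 B, 1/4 AB.
So P(type O) = 1/4 per child.
P(not type O) = 3/4 for one child; (3/4)^4 = 81/256.

81/256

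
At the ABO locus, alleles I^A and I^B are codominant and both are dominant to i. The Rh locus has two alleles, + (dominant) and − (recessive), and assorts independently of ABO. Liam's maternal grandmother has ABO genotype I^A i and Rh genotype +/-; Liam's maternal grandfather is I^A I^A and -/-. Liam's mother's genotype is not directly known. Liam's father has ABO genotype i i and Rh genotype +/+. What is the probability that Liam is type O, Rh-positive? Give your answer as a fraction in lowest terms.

Liam's mother's ABO genotype from I^A i × I^A I^A: 1/2 I^A I^A, 1/2 I^A i.
Crossing each possibility with the father i i and summing P(type O): 1/2·0 + 1/2·1/2 = 1/4.
Similarly for Rh via the mother's Rh distribution: P(Rh+) = 1.
Independent loci: 1/4 × 1 = 1/4.

1/4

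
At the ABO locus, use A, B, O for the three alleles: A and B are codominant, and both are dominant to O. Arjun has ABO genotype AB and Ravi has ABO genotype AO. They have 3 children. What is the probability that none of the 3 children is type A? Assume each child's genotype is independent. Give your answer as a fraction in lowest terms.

ABO cross AB × AO → 1/2 A, 1/4 B, 1/4 AB.
So P(type A) = 1/2 per child.
P(not type A) = 1/2 for one child; (1/2)^3 = 1/8.

1/8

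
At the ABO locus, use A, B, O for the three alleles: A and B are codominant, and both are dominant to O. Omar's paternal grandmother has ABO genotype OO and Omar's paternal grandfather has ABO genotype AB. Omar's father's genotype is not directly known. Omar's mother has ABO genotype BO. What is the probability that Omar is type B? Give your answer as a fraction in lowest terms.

Omar's father's ABO genotype from OO × AB: 1/2 AO, 1/2 BO.
Crossing each possibility with the mother BO and summing P(type B): 1/2·1/4 + 1/2·3/4 = 1/2.

1/2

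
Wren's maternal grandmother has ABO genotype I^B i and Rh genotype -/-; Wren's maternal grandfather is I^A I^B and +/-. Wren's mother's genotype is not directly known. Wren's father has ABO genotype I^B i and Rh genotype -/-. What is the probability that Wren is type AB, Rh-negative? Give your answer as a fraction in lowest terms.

3/32

Wren's mother's ABO genotype from I^B i × I^A I^B: 1/4 I^A I^B, 1/4 I^A i, 1/4 I^B I^B, 1/4 I^B i.
Crossing each possibility with the father I^B i and summing P(type AB): 1/4·1/4 + 1/4·1/4 + 1/4·0 + 1/4·0 = 1/8.
Similarly for Rh via the mother's Rh distribution: P(Rh-) = 3/4.
Independent loci: 1/8 × 3/4 = 3/32.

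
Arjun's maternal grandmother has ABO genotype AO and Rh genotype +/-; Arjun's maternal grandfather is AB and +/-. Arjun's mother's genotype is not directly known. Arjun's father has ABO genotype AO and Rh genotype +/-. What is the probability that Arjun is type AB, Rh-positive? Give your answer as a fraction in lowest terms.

Arjun's mother's ABO genotype from AO × AB: 1/4 AA, 1/4 AB, 1/4 AO, 1/4 BO.
Crossing each possibility with the father AO and summing P(type AB): 1/4·0 + 1/4·1/4 + 1/4·0 + 1/4·1/4 = 1/8.
Similarly for Rh via the mother's Rh distribution: P(Rh+) = 3/4.
Independent loci: 1/8 × 3/4 = 3/32.

3/32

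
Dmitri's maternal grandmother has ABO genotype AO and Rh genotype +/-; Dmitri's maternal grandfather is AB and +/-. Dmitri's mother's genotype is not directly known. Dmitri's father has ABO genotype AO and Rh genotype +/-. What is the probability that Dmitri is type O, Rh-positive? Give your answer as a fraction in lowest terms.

Dmitri's mother's ABO genotype from AO × AB: 1/4 AA, 1/4 AB, 1/4 AO, 1/4 BO.
Crossing each possibility with the father AO and summing P(type O): 1/4·0 + 1/4·0 + 1/4·1/4 + 1/4·1/4 = 1/8.
Similarly for Rh via the mother's Rh distribution: P(Rh+) = 3/4.
Independent loci: 1/8 × 3/4 = 3/32.

3/32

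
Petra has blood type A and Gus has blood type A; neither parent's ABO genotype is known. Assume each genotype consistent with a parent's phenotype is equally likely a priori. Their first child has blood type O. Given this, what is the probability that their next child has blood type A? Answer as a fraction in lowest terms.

3/4

Possible genotypes: Petra ∈ {I^A I^A, I^A i}; Gus ∈ {I^A I^A, I^A i}.
Weight each parental genotype pair by prior × P(type-O child):
  I^A i × I^A i: posterior weight 1; P(next child type A) = 3/4.
Weighted sum = 3/4.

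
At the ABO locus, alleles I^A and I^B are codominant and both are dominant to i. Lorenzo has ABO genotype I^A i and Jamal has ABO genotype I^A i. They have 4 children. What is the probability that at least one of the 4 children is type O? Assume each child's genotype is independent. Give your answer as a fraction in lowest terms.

175/256

ABO cross I^A i × I^A i → 1/4 O, 3/4 A.
So P(type O) = 1/4 per child.
P(none) = (3/4)^4 = 81/256; P(at least one) = 1 − 81/256 = 175/256.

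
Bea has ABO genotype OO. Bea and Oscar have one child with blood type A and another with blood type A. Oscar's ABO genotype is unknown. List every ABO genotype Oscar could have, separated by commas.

AA, AB, AO

For each candidate genotype of Oscar, check whether crossing it with OO can produce every observed child phenotype.
  AA → possible child types {A} ✓
  AB → possible child types {A, B} ✓
  AO → possible child types {O, A} ✓
  BB → possible child types {B} ✗
  BO → possible child types {O, B} ✗
  OO → possible child types {O} ✗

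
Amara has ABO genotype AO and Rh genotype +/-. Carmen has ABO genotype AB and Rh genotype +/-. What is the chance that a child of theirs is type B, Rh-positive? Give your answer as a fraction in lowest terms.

ABO cross AO × AB → offspring phenotypes: 1/2 A, 1/4 B, 1/4 AB.
Rh cross +/- × +/- → 3/4 Rh+, 1/4 Rh-.
Independent loci: P(type B, Rh-positive) = 1/4 × 3/4 = 3/16.

3/16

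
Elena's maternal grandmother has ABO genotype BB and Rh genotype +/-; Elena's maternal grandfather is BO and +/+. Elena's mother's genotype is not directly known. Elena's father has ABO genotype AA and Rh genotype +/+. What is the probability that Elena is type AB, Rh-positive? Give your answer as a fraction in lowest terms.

Elena's mother's ABO genotype from BB × BO: 1/2 BB, 1/2 BO.
Crossing each possibility with the father AA and summing P(type AB): 1/2·1 + 1/2·1/2 = 3/4.
Similarly for Rh via the mother's Rh distribution: P(Rh+) = 1.
Independent loci: 3/4 × 1 = 3/4.

3/4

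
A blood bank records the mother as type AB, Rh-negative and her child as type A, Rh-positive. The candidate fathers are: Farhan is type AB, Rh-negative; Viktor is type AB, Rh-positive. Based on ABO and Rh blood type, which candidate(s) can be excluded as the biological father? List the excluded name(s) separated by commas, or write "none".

Farhan

A candidate is excluded only if no genotype consistent with his phenotype could produce a type A, Rh-positive child with a type AB, Rh-negative mother.
Farhan (type AB, Rh-): no genotype consistent with that phenotype can produce a type-A Rh+ child with a type-AB mother.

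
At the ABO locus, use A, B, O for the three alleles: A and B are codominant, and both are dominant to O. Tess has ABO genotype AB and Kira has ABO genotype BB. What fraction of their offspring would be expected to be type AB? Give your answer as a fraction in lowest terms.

1/2

ABO cross AB × BB → offspring phenotypes: 1/2 B, 1/2 AB.
So P(type AB) = 1/2.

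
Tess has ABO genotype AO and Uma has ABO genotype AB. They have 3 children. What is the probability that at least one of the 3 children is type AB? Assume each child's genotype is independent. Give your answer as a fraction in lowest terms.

ABO cross AO × AB → 1/2 A, 1/4 B, 1/4 AB.
So P(type AB) = 1/4 per child.
P(none) = (3/4)^3 = 27/64; P(at least one) = 1 − 27/64 = 37/64.

37/64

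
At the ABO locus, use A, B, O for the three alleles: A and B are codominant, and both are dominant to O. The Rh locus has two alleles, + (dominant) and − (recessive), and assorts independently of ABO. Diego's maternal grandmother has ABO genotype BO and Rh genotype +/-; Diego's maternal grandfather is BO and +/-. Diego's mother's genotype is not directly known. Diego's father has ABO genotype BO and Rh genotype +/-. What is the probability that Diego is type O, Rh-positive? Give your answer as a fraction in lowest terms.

Diego's mother's ABO genotype from BO × BO: 1/4 BB, 1/2 BO, 1/4 OO.
Crossing each possibility with the father BO and summing P(type O): 1/4·0 + 1/2·1/4 + 1/4·1/2 = 1/4.
Similarly for Rh via the mother's Rh distribution: P(Rh+) = 3/4.
Independent loci: 1/4 × 3/4 = 3/16.

3/16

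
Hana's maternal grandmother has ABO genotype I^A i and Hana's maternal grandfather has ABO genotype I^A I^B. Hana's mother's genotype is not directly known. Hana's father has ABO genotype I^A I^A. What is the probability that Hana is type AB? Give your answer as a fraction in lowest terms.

Hana's mother's ABO genotype from I^A i × I^A I^B: 1/4 I^A I^A, 1/4 I^A I^B, 1/4 I^A i, 1/4 I^B i.
Crossing each possibility with the father I^A I^A and summing P(type AB): 1/4·0 + 1/4·1/2 + 1/4·0 + 1/4·1/2 = 1/4.

1/4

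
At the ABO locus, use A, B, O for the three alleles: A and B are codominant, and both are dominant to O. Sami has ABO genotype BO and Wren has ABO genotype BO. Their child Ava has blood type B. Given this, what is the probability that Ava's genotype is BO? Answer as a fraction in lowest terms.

Cross BO × BO → 1/4 BB, 1/2 BO, 1/4 OO.
Type-B genotypes among offspring: BB (1/4), BO (1/2); total 3/4.
P(BO | type B) = (1/2) / (3/4) = 2/3.

2/3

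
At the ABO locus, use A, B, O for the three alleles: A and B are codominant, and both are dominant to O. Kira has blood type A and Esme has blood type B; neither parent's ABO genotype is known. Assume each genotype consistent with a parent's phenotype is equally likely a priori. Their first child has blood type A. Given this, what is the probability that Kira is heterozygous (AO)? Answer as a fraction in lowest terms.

1/3

Possible genotypes: Kira ∈ {AA, AO}; Esme ∈ {BB, BO}.
Weight each parental genotype pair by prior × P(type-A child):
  AA × BO: posterior weight 2/3.
  AO × BO: posterior weight 1/3.
Sum the posterior weight over pairs where Kira is AO: 1/3.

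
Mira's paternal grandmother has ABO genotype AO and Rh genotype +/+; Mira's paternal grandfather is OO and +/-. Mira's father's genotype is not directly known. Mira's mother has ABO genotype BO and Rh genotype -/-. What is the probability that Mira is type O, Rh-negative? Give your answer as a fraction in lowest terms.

3/32

Mira's father's ABO genotype from AO × OO: 1/2 AO, 1/2 OO.
Crossing each possibility with the mother BO and summing P(type O): 1/2·1/4 + 1/2·1/2 = 3/8.
Similarly for Rh via the father's Rh distribution: P(Rh-) = 1/4.
Independent loci: 3/8 × 1/4 = 3/32.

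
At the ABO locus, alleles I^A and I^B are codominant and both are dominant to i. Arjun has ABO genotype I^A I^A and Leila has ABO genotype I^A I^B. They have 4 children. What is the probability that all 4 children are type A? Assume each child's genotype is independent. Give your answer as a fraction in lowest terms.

1/16

ABO cross I^A I^A × I^A I^B → 1/2 A, 1/2 AB.
So P(type A) = 1/2 per child.
All 4 independent: (1/2)^4 = 1/16.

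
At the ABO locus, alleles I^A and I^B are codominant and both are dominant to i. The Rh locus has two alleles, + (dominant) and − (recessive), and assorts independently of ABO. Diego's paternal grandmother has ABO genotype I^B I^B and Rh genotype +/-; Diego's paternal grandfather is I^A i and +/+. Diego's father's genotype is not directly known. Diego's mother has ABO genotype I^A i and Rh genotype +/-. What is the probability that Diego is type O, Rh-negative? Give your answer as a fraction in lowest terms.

Diego's father's ABO genotype from I^B I^B × I^A i: 1/2 I^A I^B, 1/2 I^B i.
Crossing each possibility with the mother I^A i and summing P(type O): 1/2·0 + 1/2·1/4 = 1/8.
Similarly for Rh via the father's Rh distribution: P(Rh-) = 1/8.
Independent loci: 1/8 × 1/8 = 1/64.

1/64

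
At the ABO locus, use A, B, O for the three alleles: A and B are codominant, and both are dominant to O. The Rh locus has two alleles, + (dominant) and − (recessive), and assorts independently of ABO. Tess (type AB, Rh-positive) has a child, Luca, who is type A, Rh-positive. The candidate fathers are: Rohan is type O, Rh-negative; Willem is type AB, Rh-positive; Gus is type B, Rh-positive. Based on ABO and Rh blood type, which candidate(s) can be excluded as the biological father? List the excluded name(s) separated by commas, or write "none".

A candidate is excluded only if no genotype consistent with his phenotype could produce a type A, Rh-positive child with a type AB, Rh-positive mother.
Every candidate has at least one consistent genotype combination, so none can be excluded.

none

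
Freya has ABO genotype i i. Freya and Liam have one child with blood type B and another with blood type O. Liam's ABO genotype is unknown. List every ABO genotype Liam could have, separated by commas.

For each candidate genotype of Liam, check whether crossing it with i i can produce every observed child phenotype.
  I^A I^A → possible child types {A} ✗
  I^A I^B → possible child types {A, B} ✗
  I^A i → possible child types {O, A} ✗
  I^B I^B → possible child types {B} ✗
  I^B i → possible child types {O, B} ✓
  i i → possible child types {O} ✗

I^B i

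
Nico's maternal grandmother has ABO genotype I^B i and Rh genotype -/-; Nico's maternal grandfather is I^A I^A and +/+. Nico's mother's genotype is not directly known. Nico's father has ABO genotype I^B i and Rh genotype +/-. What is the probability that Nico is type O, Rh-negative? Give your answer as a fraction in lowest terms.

Nico's mother's ABO genotype from I^B i × I^A I^A: 1/2 I^A I^B, 1/2 I^A i.
Crossing each possibility with the father I^B i and summing P(type O): 1/2·0 + 1/2·1/4 = 1/8.
Similarly for Rh via the mother's Rh distribution: P(Rh-) = 1/4.
Independent loci: 1/8 × 1/4 = 1/32.

1/32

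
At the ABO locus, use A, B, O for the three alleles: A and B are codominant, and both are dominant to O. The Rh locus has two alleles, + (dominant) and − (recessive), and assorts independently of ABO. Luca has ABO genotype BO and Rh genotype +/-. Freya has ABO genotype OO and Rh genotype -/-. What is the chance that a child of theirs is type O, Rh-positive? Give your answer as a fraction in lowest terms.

1/4

ABO cross BO × OO → offspring phenotypes: 1/2 O, 1/2 B.
Rh cross +/- × -/- → 1/2 Rh+, 1/2 Rh-.
Independent loci: P(type O, Rh-positive) = 1/2 × 1/2 = 1/4.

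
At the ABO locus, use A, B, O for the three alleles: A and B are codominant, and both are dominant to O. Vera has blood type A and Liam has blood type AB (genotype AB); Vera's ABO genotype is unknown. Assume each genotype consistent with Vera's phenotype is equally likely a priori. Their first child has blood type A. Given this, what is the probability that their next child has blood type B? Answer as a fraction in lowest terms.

Possible genotypes: Vera ∈ {AA, AO}; Liam ∈ {AB}.
Weight each parental genotype pair by prior × P(type-A child):
  AA × AB: posterior weight 1/2; P(next child type B) = 0.
  AO × AB: posterior weight 1/2; P(next child type B) = 1/4.
Weighted sum = 1/8.

1/8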